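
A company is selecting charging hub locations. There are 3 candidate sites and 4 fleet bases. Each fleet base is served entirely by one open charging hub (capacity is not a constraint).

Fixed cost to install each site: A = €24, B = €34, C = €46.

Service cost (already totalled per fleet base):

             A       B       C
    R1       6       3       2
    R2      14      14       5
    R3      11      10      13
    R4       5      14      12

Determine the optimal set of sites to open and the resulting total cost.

Open A only; minimum total cost 60.

For any fixed open set, each fleet base goes to its cheapest open site; total = fixed + service.
{A}: R1→A 6, R2→A 14, R3→A 11, R4→A 5. Service 36; fixed 24; total 60.
{B}: R1→B 3, R2→B 14, R3→B 10, R4→B 14. Service 41; fixed 34; total 75.
{C}: R1→C 2, R2→C 5, R3→C 13, R4→C 12. Service 32; fixed 46; total 78.
{A, B, C}: R1→C 2, R2→C 5, R3→B 10, R4→A 5. Service 22; fixed 104; total 126.
(All 7 nonempty subsets were checked; A only is lowest.)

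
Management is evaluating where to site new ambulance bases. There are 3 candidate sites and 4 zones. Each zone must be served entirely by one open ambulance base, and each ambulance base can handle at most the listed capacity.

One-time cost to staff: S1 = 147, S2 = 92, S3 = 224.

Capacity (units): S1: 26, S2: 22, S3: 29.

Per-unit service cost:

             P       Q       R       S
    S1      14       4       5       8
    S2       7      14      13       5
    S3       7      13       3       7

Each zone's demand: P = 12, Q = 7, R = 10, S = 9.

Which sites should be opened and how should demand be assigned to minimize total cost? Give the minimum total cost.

Open {S1, S2}: P→S2 7·12=84, Q→S1 4·7=28, R→S1 5·10=50, S→S2 5·9=45.
Loads: S1 carries 17/26, S2 carries 21/22. Service 207; fixed 239; total 446.
Next best feasible plan costs 473.

Minimum total cost: 446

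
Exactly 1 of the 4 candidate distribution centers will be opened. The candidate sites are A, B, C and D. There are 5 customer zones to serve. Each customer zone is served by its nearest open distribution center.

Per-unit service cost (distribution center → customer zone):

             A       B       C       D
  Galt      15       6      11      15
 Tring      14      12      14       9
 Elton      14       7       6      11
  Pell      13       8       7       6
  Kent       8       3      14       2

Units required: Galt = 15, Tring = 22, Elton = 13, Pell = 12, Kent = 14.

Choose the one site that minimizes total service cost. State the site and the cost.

With exactly 1 open, each customer zone uses its cheapest among the chosen.
{B}: Galt→B 6·15=90, Tring→B 12·22=264, Elton→B 7·13=91, Pell→B 8·12=96, Kent→B 3·14=42. Service cost 583.
{D}: service cost 666
{C}: service cost 831
Among all 4 size-1 choices, {B} is lowest.

Choose B only; total service cost 583.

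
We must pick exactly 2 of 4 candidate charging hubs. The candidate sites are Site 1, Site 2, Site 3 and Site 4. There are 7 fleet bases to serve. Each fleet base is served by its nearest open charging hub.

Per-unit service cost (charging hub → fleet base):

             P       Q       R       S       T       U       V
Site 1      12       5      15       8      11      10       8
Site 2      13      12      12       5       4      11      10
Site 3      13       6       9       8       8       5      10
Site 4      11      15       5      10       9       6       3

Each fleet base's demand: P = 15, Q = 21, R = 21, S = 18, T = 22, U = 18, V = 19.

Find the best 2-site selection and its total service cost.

With exactly 2 open, each fleet base uses its cheapest among the chosen.
{Site 3, Site 4}: P→Site 4 11·15=165, Q→Site 3 6·21=126, R→Site 4 5·21=105, S→Site 3 8·18=144, T→Site 3 8·22=176, U→Site 3 5·18=90, V→Site 4 3·19=57. Service cost 863.
{Site 2, Site 4}: service cost 865
{Site 1, Site 4}: service cost 882
Among all 6 size-2 choices, {Site 3, Site 4} is lowest.

Choose Site 3 and Site 4; total service cost 863.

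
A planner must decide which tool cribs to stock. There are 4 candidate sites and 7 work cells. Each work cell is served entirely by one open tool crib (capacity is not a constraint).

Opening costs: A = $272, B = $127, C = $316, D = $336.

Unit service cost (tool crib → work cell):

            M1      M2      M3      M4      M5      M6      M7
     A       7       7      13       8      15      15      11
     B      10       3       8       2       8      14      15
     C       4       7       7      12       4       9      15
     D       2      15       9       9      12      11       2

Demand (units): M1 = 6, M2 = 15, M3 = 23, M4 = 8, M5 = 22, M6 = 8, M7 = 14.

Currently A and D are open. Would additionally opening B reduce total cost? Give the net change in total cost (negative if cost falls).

Yes — net change −92 (cost falls by 92).

Current service cost with {A, D}: 768.
Adding B: each work cell re-picks its cheapest; new service cost 549, saving 219.
Extra fixed cost: 127. Net change = 127 − 219 = -92.
(Totals: 1376 → 1284.)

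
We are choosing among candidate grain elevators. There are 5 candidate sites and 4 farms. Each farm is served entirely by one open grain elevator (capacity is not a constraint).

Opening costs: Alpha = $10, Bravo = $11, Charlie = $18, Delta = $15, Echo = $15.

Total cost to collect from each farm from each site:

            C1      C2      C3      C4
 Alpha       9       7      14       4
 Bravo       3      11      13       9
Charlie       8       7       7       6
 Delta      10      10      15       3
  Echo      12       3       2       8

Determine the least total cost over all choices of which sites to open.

For any fixed open set, each farm goes to its cheapest open site; total = fixed + service.
{Echo}: C1→Echo 12, C2→Echo 3, C3→Echo 2, C4→Echo 8. Service 25; fixed 15; total 40.
{Bravo, Echo}: service 16 + fixed 26 = 42
{Alpha, Echo}: service 18 + fixed 25 = 43
{Alpha, Bravo, Charlie, Delta, Echo}: service 11 + fixed 69 = 80
No other subset beats 40.

Minimum total cost: 40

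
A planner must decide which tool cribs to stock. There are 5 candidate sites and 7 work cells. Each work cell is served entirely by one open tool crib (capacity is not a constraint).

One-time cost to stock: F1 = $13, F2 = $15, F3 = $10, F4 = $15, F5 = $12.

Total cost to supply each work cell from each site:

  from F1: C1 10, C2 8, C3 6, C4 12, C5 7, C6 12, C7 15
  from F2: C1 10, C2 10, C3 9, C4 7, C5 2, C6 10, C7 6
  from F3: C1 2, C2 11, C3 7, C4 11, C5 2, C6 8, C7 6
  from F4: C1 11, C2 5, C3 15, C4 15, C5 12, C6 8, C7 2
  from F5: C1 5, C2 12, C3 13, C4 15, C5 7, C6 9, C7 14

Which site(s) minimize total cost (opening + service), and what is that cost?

For any fixed open set, each work cell goes to its cheapest open site; total = fixed + service.
{F3}: C1→F3 2, C2→F3 11, C3→F3 7, C4→F3 11, C5→F3 2, C6→F3 8, C7→F3 6. Service 47; fixed 10; total 57.
{F3, F4}: service 37 + fixed 25 = 62
{F1, F3}: C1→F3 2, C2→F1 8, C3→F1 6, C4→F3 11, C5→F3 2, C6→F3 8, C7→F3 6. Service 43; fixed 23; total 66.
{F1, F2, F3, F4, F5}: C1→F3 2, C2→F4 5, C3→F1 6, C4→F2 7, C5→F2 2, C6→F3 8, C7→F4 2. Service 32; fixed 65; total 97.
No other subset beats 57.

Open F3 only; minimum total cost 57.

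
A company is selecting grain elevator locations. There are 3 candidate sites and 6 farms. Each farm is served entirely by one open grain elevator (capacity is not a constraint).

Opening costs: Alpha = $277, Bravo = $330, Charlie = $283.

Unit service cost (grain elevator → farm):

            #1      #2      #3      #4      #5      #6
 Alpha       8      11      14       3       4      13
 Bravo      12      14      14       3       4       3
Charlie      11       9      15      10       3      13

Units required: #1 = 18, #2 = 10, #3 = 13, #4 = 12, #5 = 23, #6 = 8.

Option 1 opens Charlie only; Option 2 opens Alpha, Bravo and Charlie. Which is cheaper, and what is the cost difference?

Option 1 is cheaper by 376.

Option 1: {Charlie}: #1→Charlie 11·18=198, #2→Charlie 9·10=90, #3→Charlie 15·13=195, #4→Charlie 10·12=120, #5→Charlie 3·23=69, #6→Charlie 13·8=104. Service 776; fixed 283; total 1059.
Option 2: {Alpha, Bravo, Charlie}: #1→Alpha 8·18=144, #2→Charlie 9·10=90, #3→Alpha 14·13=182, #4→Alpha 3·12=36, #5→Charlie 3·23=69, #6→Bravo 3·8=24. Service 545; fixed 890; total 1435.
Difference: |1059 − 1435| = 376.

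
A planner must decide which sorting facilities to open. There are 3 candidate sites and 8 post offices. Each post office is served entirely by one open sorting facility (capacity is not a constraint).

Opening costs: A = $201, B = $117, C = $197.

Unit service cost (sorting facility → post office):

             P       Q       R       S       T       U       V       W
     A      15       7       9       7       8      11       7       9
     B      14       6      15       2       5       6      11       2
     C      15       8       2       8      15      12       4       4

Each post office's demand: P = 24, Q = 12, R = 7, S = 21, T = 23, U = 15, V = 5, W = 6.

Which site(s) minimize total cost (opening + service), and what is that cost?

Open B only; minimum total cost 944.

For any fixed open set, each post office goes to its cheapest open site; total = fixed + service.
{B}: P→B 14·24=336, Q→B 6·12=72, R→B 15·7=105, S→B 2·21=42, T→B 5·23=115, U→B 6·15=90, V→B 11·5=55, W→B 2·6=12. Service 827; fixed 117; total 944.
{B, C}: service 701 + fixed 314 = 1015
{A, B}: P→B 14·24=336, Q→B 6·12=72, R→A 9·7=63, S→B 2·21=42, T→B 5·23=115, U→B 6·15=90, V→A 7·5=35, W→B 2·6=12. Service 765; fixed 318; total 1083.
{A, B, C}: P→B 14·24=336, Q→B 6·12=72, R→C 2·7=14, S→B 2·21=42, T→B 5·23=115, U→B 6·15=90, V→C 4·5=20, W→B 2·6=12. Service 701; fixed 515; total 1216.
No other subset beats 944.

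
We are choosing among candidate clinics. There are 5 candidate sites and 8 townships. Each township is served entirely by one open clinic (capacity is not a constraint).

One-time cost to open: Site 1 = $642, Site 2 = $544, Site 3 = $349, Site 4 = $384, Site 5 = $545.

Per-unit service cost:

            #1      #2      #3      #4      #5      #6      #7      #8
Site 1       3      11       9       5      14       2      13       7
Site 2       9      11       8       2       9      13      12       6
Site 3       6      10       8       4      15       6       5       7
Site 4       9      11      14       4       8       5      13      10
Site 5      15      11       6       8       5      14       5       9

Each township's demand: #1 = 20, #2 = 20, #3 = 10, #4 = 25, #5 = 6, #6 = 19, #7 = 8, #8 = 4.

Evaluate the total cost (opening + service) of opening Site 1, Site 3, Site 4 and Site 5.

Total cost: 2476

Each township is assigned to its cheapest site among the open ones.
{Site 1, Site 3, Site 4, Site 5}: #1→Site 1 3·20=60, #2→Site 3 10·20=200, #3→Site 5 6·10=60, #4→Site 3 4·25=100, #5→Site 5 5·6=30, #6→Site 1 2·19=38, #7→Site 3 5·8=40, #8→Site 1 7·4=28. Service 556; fixed 1920; total 2476.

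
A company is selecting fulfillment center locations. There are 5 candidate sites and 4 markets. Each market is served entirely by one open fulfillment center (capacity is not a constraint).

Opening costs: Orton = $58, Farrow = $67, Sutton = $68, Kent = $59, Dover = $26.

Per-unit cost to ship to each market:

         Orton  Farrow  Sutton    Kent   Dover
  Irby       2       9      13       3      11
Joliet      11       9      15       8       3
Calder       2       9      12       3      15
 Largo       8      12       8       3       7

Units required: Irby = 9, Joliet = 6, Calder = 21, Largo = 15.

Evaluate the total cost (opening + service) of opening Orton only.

Each market is assigned to its cheapest site among the open ones.
{Orton}: Irby→Orton 2·9=18, Joliet→Orton 11·6=66, Calder→Orton 2·21=42, Largo→Orton 8·15=120. Service 246; fixed 58; total 304.

Total cost: 304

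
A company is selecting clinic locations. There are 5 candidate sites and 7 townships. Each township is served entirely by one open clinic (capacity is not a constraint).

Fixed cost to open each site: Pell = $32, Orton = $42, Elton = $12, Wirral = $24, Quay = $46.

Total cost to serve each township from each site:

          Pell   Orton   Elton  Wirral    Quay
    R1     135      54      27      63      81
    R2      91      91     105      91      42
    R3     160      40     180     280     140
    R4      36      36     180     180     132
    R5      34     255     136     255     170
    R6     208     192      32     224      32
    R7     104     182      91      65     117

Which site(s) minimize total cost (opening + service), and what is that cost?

For any fixed open set, each township goes to its cheapest open site; total = fixed + service.
{Pell, Orton, Elton, Wirral, Quay}: R1→Elton 27, R2→Quay 42, R3→Orton 40, R4→Pell 36, R5→Pell 34, R6→Elton 32, R7→Wirral 65. Service 276; fixed 156; total 432.
{Pell, Orton, Elton, Quay}: service 302 + fixed 132 = 434
{Pell, Orton, Elton, Wirral}: service 325 + fixed 110 = 435
{Elton}: service 751 + fixed 12 = 763
No other subset beats 432.

Open Pell, Orton, Elton, Wirral and Quay; minimum total cost 432.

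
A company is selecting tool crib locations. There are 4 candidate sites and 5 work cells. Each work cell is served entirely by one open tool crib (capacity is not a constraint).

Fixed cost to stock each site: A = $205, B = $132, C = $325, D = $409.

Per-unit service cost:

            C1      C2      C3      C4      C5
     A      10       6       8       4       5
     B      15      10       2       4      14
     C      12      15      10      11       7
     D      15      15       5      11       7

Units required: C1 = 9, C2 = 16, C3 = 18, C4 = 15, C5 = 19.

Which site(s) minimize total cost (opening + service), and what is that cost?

Open A only; minimum total cost 690.

For any fixed open set, each work cell goes to its cheapest open site; total = fixed + service.
{A}: C1→A 10·9=90, C2→A 6·16=96, C3→A 8·18=144, C4→A 4·15=60, C5→A 5·19=95. Service 485; fixed 205; total 690.
{A, B}: service 377 + fixed 337 = 714
{B}: C1→B 15·9=135, C2→B 10·16=160, C3→B 2·18=36, C4→B 4·15=60, C5→B 14·19=266. Service 657; fixed 132; total 789.
{A, B, C, D}: C1→A 10·9=90, C2→A 6·16=96, C3→B 2·18=36, C4→A 4·15=60, C5→A 5·19=95. Service 377; fixed 1071; total 1448.
No other subset beats 690.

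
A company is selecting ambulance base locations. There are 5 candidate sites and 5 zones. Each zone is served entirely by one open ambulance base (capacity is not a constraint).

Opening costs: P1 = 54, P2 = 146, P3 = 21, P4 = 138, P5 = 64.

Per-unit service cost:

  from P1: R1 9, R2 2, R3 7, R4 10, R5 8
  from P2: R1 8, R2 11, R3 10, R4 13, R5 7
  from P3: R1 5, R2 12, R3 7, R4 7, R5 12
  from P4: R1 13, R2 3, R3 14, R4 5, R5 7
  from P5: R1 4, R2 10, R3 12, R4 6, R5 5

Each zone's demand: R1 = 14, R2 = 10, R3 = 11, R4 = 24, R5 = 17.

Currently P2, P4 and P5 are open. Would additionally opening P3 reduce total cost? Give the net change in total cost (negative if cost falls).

Current service cost with {P2, P4, P5}: 401.
Adding P3: each zone re-picks its cheapest; new service cost 368, saving 33.
Extra fixed cost: 21. Net change = 21 − 33 = -12.
(Totals: 749 → 737.)

Yes — net change −12 (cost falls by 12).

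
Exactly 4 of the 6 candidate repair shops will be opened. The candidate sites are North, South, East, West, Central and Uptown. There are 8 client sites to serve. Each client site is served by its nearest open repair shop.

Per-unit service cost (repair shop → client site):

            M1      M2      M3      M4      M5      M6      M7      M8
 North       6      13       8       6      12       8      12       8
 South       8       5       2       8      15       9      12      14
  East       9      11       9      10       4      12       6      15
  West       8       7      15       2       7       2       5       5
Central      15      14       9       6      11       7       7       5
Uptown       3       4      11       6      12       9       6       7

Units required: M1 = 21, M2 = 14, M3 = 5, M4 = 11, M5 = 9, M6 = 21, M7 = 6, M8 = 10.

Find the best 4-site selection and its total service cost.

Choose South, East, West and Uptown; total service cost 309.

With exactly 4 open, each client site uses its cheapest among the chosen.
{South, East, West, Uptown}: M1→Uptown 3·21=63, M2→Uptown 4·14=56, M3→South 2·5=10, M4→West 2·11=22, M5→East 4·9=36, M6→West 2·21=42, M7→West 5·6=30, M8→West 5·10=50. Service cost 309.
{North, South, West, Uptown}: service cost 336
{South, West, Central, Uptown}: service cost 336
Among all 15 size-4 choices, {South, East, West, Uptown} is lowest.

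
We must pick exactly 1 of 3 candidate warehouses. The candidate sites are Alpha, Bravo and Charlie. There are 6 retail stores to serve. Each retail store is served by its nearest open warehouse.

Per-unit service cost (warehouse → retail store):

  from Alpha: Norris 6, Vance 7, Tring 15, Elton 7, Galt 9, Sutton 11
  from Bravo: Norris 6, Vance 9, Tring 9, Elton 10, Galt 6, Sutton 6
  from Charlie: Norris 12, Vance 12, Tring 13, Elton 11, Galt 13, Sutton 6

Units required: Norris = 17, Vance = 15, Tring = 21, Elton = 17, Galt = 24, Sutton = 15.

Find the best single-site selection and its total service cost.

Choose Bravo only; total service cost 830.

With exactly 1 open, each retail store uses its cheapest among the chosen.
{Bravo}: Norris→Bravo 6·17=102, Vance→Bravo 9·15=135, Tring→Bravo 9·21=189, Elton→Bravo 10·17=170, Galt→Bravo 6·24=144, Sutton→Bravo 6·15=90. Service cost 830.
{Alpha}: service cost 1022
{Charlie}: service cost 1246
Among all 3 size-1 choices, {Bravo} is lowest.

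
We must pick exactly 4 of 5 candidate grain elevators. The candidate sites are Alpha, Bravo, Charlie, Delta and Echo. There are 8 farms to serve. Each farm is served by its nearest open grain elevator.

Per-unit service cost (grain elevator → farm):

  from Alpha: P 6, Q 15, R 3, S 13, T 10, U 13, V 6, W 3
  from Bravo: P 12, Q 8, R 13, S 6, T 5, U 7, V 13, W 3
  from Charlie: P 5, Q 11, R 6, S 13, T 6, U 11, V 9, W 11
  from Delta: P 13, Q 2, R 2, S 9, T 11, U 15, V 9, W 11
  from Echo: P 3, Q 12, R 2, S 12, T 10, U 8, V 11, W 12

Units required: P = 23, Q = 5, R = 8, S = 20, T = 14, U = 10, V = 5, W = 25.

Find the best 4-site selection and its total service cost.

With exactly 4 open, each farm uses its cheapest among the chosen.
{Alpha, Bravo, Delta, Echo}: P→Echo 3·23=69, Q→Delta 2·5=10, R→Delta 2·8=16, S→Bravo 6·20=120, T→Bravo 5·14=70, U→Bravo 7·10=70, V→Alpha 6·5=30, W→Alpha 3·25=75. Service cost 460.
{Bravo, Charlie, Delta, Echo}: service cost 475
{Alpha, Bravo, Charlie, Echo}: service cost 490
Among all 5 size-4 choices, {Alpha, Bravo, Delta, Echo} is lowest.

Choose Alpha, Bravo, Delta and Echo; total service cost 460.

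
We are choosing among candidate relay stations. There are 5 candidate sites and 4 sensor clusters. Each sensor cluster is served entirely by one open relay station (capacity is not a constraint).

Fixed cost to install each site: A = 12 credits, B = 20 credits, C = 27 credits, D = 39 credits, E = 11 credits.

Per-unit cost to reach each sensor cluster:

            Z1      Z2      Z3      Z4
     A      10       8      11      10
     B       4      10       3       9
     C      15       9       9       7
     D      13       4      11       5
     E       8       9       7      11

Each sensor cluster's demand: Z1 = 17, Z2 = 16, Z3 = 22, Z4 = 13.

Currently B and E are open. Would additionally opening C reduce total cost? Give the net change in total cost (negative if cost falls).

Current service cost with {B, E}: 395.
Adding C: each sensor cluster re-picks its cheapest; new service cost 369, saving 26.
Extra fixed cost: 27. Net change = 27 − 26 = 1.
(Totals: 426 → 427.)

No — net change +1 (cost rises by 1).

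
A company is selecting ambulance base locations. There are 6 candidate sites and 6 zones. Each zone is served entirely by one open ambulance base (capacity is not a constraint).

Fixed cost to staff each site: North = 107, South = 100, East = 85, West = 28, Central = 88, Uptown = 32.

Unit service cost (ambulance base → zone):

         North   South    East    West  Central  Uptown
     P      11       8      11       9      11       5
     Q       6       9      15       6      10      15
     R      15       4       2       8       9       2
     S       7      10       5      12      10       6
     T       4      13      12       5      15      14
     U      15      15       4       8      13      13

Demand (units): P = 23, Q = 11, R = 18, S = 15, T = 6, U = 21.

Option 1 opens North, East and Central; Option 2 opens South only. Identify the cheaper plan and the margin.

Option 1: {North, East, Central}: P→North 11·23=253, Q→North 6·11=66, R→East 2·18=36, S→East 5·15=75, T→North 4·6=24, U→East 4·21=84. Service 538; fixed 280; total 818.
Option 2: {South}: P→South 8·23=184, Q→South 9·11=99, R→South 4·18=72, S→South 10·15=150, T→South 13·6=78, U→South 15·21=315. Service 898; fixed 100; total 998.
Difference: |818 − 998| = 180.

Option 1 is cheaper by 180.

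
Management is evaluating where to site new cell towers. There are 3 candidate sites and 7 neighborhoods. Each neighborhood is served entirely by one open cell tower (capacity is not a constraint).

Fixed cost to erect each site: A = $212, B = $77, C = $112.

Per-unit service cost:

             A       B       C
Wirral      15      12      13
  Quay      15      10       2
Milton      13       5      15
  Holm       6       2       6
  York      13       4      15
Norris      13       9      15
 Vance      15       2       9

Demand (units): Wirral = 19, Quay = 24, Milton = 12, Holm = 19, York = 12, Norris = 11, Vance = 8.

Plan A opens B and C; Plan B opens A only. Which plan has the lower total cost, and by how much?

Plan A is cheaper by 820.

Plan A: {B, C}: Wirral→B 12·19=228, Quay→C 2·24=48, Milton→B 5·12=60, Holm→B 2·19=38, York→B 4·12=48, Norris→B 9·11=99, Vance→B 2·8=16. Service 537; fixed 189; total 726.
Plan B: {A}: Wirral→A 15·19=285, Quay→A 15·24=360, Milton→A 13·12=156, Holm→A 6·19=114, York→A 13·12=156, Norris→A 13·11=143, Vance→A 15·8=120. Service 1334; fixed 212; total 1546.
Difference: |726 − 1546| = 820.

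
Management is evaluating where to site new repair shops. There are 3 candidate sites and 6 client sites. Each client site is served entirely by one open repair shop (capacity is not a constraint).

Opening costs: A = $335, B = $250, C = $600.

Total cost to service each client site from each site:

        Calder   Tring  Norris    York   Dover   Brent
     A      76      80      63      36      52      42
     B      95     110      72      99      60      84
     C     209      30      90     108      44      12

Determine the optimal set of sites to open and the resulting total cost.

For any fixed open set, each client site goes to its cheapest open site; total = fixed + service.
{A}: Calder→A 76, Tring→A 80, Norris→A 63, York→A 36, Dover→A 52, Brent→A 42. Service 349; fixed 335; total 684.
{B}: Calder→B 95, Tring→B 110, Norris→B 72, York→B 99, Dover→B 60, Brent→B 84. Service 520; fixed 250; total 770.
{A, B}: service 349 + fixed 585 = 934
{A, B, C}: Calder→A 76, Tring→C 30, Norris→A 63, York→A 36, Dover→C 44, Brent→C 12. Service 261; fixed 1185; total 1446.
No other subset beats 684.

Open A only; minimum total cost 684.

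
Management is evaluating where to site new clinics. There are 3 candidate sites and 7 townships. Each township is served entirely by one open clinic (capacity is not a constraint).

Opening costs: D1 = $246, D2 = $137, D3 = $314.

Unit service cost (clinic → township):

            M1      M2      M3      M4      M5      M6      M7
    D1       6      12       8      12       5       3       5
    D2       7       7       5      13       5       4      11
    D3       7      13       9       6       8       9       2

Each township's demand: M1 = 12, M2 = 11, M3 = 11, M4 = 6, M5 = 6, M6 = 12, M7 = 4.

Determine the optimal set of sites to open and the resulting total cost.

Open D2 only; minimum total cost 553.

For any fixed open set, each township goes to its cheapest open site; total = fixed + service.
{D2}: M1→D2 7·12=84, M2→D2 7·11=77, M3→D2 5·11=55, M4→D2 13·6=78, M5→D2 5·6=30, M6→D2 4·12=48, M7→D2 11·4=44. Service 416; fixed 137; total 553.
{D1}: service 450 + fixed 246 = 696
{D1, D2}: service 362 + fixed 383 = 745
{D1, D2, D3}: service 314 + fixed 697 = 1011
No other subset beats 553.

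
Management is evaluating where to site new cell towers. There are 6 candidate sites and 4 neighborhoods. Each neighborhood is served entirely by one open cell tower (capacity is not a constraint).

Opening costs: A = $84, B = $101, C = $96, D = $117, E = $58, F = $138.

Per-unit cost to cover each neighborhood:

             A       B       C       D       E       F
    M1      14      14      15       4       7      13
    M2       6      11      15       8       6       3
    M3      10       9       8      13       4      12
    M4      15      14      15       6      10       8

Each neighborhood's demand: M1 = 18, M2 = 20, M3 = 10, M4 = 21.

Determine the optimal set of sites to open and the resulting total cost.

Open D and E; minimum total cost 533.

For any fixed open set, each neighborhood goes to its cheapest open site; total = fixed + service.
{D, E}: M1→D 4·18=72, M2→E 6·20=120, M3→E 4·10=40, M4→D 6·21=126. Service 358; fixed 175; total 533.
{E}: service 496 + fixed 58 = 554
{E, F}: service 394 + fixed 196 = 590
{A, B, C, D, E, F}: M1→D 4·18=72, M2→F 3·20=60, M3→E 4·10=40, M4→D 6·21=126. Service 298; fixed 594; total 892.
No other subset beats 533.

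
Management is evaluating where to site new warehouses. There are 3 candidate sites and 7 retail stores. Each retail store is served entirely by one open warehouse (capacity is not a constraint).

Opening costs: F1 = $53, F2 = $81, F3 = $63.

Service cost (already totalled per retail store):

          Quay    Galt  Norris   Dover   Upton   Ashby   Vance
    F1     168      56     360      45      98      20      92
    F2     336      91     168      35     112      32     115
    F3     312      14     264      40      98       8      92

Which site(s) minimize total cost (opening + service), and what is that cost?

For any fixed open set, each retail store goes to its cheapest open site; total = fixed + service.
{F1, F2}: Quay→F1 168, Galt→F1 56, Norris→F2 168, Dover→F2 35, Upton→F1 98, Ashby→F1 20, Vance→F1 92. Service 637; fixed 134; total 771.
{F1, F2, F3}: Quay→F1 168, Galt→F3 14, Norris→F2 168, Dover→F2 35, Upton→F1 98, Ashby→F3 8, Vance→F1 92. Service 583; fixed 197; total 780.
{F1, F3}: service 684 + fixed 116 = 800
{F1}: Quay→F1 168, Galt→F1 56, Norris→F1 360, Dover→F1 45, Upton→F1 98, Ashby→F1 20, Vance→F1 92. Service 839; fixed 53; total 892.
No other subset beats 771.

Open F1 and F2; minimum total cost 771.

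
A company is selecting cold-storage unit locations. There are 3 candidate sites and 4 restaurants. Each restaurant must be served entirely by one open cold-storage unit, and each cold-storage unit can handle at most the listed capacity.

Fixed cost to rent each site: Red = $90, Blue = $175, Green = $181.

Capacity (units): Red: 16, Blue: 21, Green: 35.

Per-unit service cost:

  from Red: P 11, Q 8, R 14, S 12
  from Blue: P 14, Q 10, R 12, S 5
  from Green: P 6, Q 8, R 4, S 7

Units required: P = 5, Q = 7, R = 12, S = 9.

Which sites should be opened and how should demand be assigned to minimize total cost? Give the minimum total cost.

Open {Green}: P→Green 6·5=30, Q→Green 8·7=56, R→Green 4·12=48, S→Green 7·9=63.
Loads: Green carries 33/35. Service 197; fixed 181; total 378.
Next best feasible plan costs 468.

Minimum total cost: 378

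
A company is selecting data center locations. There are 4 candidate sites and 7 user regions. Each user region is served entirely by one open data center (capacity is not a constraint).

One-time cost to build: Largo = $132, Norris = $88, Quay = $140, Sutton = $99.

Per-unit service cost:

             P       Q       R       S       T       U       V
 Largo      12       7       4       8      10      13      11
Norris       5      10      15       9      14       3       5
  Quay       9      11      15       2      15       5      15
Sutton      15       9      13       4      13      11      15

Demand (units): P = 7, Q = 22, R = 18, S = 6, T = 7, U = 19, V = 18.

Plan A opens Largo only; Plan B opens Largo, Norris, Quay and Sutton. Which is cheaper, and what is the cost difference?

Plan B is cheaper by 56.

Plan A: {Largo}: P→Largo 12·7=84, Q→Largo 7·22=154, R→Largo 4·18=72, S→Largo 8·6=48, T→Largo 10·7=70, U→Largo 13·19=247, V→Largo 11·18=198. Service 873; fixed 132; total 1005.
Plan B: {Largo, Norris, Quay, Sutton}: P→Norris 5·7=35, Q→Largo 7·22=154, R→Largo 4·18=72, S→Quay 2·6=12, T→Largo 10·7=70, U→Norris 3·19=57, V→Norris 5·18=90. Service 490; fixed 459; total 949.
Difference: |1005 − 949| = 56.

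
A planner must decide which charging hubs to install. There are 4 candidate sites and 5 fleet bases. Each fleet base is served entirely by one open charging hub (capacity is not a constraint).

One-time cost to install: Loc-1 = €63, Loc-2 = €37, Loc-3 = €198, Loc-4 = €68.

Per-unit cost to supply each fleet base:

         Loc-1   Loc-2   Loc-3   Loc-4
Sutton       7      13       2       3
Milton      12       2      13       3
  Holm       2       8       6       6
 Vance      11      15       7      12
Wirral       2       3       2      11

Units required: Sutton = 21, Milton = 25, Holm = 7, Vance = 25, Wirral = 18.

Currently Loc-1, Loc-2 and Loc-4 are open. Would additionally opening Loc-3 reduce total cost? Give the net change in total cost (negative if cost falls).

No — net change +77 (cost rises by 77).

Current service cost with {Loc-1, Loc-2, Loc-4}: 438.
Adding Loc-3: each fleet base re-picks its cheapest; new service cost 317, saving 121.
Extra fixed cost: 198. Net change = 198 − 121 = 77.
(Totals: 606 → 683.)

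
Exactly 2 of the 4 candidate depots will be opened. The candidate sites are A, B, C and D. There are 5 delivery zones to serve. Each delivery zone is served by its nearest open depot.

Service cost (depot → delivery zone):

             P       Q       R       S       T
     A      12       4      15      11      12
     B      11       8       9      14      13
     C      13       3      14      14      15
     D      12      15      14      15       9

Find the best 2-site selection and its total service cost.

Choose A and B; total service cost 47.

With exactly 2 open, each delivery zone uses its cheapest among the chosen.
{A, B}: P→B 11, Q→A 4, R→B 9, S→A 11, T→A 12. Service cost 47.
{A, D}: service cost 50
{B, C}: service cost 50
Among all 6 size-2 choices, {A, B} is lowest.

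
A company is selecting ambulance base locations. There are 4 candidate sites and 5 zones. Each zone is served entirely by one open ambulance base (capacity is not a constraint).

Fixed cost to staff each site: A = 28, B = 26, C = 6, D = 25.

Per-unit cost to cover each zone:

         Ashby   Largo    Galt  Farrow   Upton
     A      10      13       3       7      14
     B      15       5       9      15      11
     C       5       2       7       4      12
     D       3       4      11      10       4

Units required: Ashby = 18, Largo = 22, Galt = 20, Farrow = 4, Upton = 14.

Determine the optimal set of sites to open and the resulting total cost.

For any fixed open set, each zone goes to its cheapest open site; total = fixed + service.
{A, C, D}: Ashby→D 3·18=54, Largo→C 2·22=44, Galt→A 3·20=60, Farrow→C 4·4=16, Upton→D 4·14=56. Service 230; fixed 59; total 289.
{A, B, C, D}: service 230 + fixed 85 = 315
{A, D}: service 286 + fixed 53 = 339
{C}: Ashby→C 5·18=90, Largo→C 2·22=44, Galt→C 7·20=140, Farrow→C 4·4=16, Upton→C 12·14=168. Service 458; fixed 6; total 464.
No other subset beats 289.

Open A, C and D; minimum total cost 289.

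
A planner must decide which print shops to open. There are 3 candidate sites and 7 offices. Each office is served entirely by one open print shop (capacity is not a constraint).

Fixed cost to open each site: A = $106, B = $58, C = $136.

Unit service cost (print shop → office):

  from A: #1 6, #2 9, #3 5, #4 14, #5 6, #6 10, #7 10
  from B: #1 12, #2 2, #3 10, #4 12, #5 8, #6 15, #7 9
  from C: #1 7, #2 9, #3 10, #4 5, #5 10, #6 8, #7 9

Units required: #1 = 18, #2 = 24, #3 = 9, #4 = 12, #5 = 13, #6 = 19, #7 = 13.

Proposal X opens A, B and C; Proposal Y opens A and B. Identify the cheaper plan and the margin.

Proposal Y is cheaper by 14.

Proposal X: {A, B, C}: #1→A 6·18=108, #2→B 2·24=48, #3→A 5·9=45, #4→C 5·12=60, #5→A 6·13=78, #6→C 8·19=152, #7→B 9·13=117. Service 608; fixed 300; total 908.
Proposal Y: {A, B}: #1→A 6·18=108, #2→B 2·24=48, #3→A 5·9=45, #4→B 12·12=144, #5→A 6·13=78, #6→A 10·19=190, #7→B 9·13=117. Service 730; fixed 164; total 894.
Difference: |908 − 894| = 14.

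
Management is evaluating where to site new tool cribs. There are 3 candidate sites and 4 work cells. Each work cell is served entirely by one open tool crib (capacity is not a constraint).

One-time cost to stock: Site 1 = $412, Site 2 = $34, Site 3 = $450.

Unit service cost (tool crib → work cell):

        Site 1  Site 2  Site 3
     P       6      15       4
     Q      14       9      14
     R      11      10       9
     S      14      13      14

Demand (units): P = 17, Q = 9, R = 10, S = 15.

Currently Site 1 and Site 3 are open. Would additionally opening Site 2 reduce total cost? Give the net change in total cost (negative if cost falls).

Yes — net change −26 (cost falls by 26).

Current service cost with {Site 1, Site 3}: 494.
Adding Site 2: each work cell re-picks its cheapest; new service cost 434, saving 60.
Extra fixed cost: 34. Net change = 34 − 60 = -26.
(Totals: 1356 → 1330.)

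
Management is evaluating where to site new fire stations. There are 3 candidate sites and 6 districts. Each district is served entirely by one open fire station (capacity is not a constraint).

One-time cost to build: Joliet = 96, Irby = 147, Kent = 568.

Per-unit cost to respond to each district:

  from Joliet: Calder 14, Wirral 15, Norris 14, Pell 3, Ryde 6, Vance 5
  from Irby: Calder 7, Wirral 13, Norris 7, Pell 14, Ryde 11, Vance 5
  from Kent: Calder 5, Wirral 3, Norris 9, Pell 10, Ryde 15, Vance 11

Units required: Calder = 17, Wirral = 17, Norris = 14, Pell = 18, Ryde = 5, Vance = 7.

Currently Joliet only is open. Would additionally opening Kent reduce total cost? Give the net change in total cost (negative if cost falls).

No — net change +141 (cost rises by 141).

Current service cost with {Joliet}: 808.
Adding Kent: each district re-picks its cheapest; new service cost 381, saving 427.
Extra fixed cost: 568. Net change = 568 − 427 = 141.
(Totals: 904 → 1045.)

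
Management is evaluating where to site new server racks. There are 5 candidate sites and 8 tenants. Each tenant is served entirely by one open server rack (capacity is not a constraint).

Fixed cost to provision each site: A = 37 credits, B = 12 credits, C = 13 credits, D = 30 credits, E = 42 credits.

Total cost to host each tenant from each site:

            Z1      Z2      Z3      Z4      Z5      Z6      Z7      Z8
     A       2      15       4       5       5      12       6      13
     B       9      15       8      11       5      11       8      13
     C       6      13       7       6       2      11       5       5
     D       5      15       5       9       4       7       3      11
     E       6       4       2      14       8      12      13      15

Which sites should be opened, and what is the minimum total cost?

For any fixed open set, each tenant goes to its cheapest open site; total = fixed + service.
{C}: Z1→C 6, Z2→C 13, Z3→C 7, Z4→C 6, Z5→C 2, Z6→C 11, Z7→C 5, Z8→C 5. Service 55; fixed 13; total 68.
{B, C}: Z1→C 6, Z2→C 13, Z3→C 7, Z4→C 6, Z5→C 2, Z6→B 11, Z7→C 5, Z8→C 5. Service 55; fixed 25; total 80.
{C, D}: Z1→D 5, Z2→C 13, Z3→D 5, Z4→C 6, Z5→C 2, Z6→D 7, Z7→D 3, Z8→C 5. Service 46; fixed 43; total 89.
{A, B, C, D, E}: service 30 + fixed 134 = 164
No other subset beats 68.

Open C only; minimum total cost 68.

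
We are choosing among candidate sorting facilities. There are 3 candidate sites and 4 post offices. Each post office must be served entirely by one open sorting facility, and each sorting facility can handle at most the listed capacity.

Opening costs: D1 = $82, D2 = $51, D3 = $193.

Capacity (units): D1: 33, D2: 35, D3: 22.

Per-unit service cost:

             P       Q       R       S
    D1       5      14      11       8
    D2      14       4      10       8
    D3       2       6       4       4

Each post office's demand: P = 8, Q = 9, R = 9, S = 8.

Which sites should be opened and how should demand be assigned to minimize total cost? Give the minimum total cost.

Minimum total cost: 353

Open {D2}: P→D2 14·8=112, Q→D2 4·9=36, R→D2 10·9=90, S→D2 8·8=64.
Loads: D2 carries 34/35. Service 302; fixed 51; total 353.
Next best feasible plan costs 363.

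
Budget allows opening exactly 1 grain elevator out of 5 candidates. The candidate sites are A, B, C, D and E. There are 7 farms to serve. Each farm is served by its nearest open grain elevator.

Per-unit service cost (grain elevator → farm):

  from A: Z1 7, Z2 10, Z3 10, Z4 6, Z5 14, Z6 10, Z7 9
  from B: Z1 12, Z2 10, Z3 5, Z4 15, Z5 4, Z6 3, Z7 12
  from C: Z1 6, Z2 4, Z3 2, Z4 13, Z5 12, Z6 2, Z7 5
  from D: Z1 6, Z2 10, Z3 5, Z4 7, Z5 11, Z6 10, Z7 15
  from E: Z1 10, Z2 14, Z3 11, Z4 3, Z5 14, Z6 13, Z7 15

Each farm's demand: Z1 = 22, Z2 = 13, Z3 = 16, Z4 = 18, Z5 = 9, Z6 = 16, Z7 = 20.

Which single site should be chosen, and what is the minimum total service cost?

Choose C only; total service cost 690.

With exactly 1 open, each farm uses its cheapest among the chosen.
{C}: Z1→C 6·22=132, Z2→C 4·13=52, Z3→C 2·16=32, Z4→C 13·18=234, Z5→C 12·9=108, Z6→C 2·16=32, Z7→C 5·20=100. Service cost 690.
{A}: service cost 1018
{D}: service cost 1027
Among all 5 size-1 choices, {C} is lowest.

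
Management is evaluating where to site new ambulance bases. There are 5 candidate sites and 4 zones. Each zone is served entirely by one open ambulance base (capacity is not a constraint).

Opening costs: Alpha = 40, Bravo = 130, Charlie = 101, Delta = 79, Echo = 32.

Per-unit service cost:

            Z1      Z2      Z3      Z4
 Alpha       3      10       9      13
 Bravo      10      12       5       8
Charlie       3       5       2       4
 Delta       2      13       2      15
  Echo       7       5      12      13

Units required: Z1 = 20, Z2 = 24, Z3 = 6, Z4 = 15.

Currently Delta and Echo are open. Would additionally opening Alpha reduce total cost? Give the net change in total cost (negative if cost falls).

Current service cost with {Delta, Echo}: 367.
Adding Alpha: each zone re-picks its cheapest; new service cost 367, saving 0.
Extra fixed cost: 40. Net change = 40 − 0 = 40.
(Totals: 478 → 518.)

No — net change +40 (cost rises by 40).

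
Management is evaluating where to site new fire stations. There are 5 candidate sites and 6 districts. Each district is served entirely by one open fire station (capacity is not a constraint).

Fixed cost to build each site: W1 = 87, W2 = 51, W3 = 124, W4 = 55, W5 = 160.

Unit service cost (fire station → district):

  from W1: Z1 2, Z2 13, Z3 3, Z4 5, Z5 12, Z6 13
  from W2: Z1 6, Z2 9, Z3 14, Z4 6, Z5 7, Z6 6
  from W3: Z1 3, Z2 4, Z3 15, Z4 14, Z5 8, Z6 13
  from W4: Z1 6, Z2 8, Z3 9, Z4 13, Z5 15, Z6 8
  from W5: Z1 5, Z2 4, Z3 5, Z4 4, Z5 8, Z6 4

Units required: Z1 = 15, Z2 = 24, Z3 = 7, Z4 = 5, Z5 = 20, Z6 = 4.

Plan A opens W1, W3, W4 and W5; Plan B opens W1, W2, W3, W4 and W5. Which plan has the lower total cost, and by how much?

Plan A is cheaper by 31.

Plan A: {W1, W3, W4, W5}: Z1→W1 2·15=30, Z2→W3 4·24=96, Z3→W1 3·7=21, Z4→W5 4·5=20, Z5→W3 8·20=160, Z6→W5 4·4=16. Service 343; fixed 426; total 769.
Plan B: {W1, W2, W3, W4, W5}: Z1→W1 2·15=30, Z2→W3 4·24=96, Z3→W1 3·7=21, Z4→W5 4·5=20, Z5→W2 7·20=140, Z6→W5 4·4=16. Service 323; fixed 477; total 800.
Difference: |769 − 800| = 31.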